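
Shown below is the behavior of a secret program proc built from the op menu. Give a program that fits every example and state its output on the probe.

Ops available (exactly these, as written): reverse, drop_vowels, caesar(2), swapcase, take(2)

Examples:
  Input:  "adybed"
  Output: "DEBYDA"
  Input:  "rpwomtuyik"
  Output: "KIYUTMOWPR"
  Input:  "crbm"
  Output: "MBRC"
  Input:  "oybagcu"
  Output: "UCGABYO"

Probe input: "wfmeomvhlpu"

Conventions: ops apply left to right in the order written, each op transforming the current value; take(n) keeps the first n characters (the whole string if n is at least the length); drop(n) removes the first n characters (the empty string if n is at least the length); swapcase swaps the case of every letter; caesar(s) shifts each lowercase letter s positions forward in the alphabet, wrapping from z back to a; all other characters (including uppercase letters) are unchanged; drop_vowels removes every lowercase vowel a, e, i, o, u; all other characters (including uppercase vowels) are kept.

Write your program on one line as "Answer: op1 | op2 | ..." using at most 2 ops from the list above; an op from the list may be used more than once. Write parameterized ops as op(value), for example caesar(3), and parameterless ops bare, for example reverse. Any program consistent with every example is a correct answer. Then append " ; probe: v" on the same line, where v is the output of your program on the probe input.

swapcase | reverse ; probe: "UPLHVMOEMFW"

Check, running the answer program on each example:
  "adybed" -> "ADYBED" -> "DEBYDA"
  "rpwomtuyik" -> "RPWOMTUYIK" -> "KIYUTMOWPR"
  "crbm" -> "CRBM" -> "MBRC"
  "oybagcu" -> "OYBAGCU" -> "UCGABYO"
  probe: "wfmeomvhlpu" -> "WFMEOMVHLPU" -> "UPLHVMOEMFW"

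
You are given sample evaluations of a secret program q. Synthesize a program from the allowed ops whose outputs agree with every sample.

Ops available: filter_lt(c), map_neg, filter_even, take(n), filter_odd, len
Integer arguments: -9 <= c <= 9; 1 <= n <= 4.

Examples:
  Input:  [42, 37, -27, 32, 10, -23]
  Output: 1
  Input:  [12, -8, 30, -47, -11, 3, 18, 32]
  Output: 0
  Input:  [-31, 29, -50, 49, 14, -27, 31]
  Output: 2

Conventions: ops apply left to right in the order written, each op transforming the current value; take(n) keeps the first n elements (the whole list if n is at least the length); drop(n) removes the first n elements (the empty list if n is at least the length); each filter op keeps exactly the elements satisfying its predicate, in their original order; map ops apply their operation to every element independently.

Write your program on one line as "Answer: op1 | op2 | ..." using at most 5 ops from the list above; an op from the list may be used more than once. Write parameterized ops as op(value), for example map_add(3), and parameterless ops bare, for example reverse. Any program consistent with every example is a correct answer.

take(4) | map_neg | take(2) | filter_odd | len

Check, running the answer program on each example:
  [42, 37, -27, 32, 10, -23] -> [42, 37, -27, 32] -> [-42, -37, 27, -32] -> [-42, -37] -> [-37] -> 1
  [12, -8, 30, -47, -11, 3, 18, 32] -> [12, -8, 30, -47] -> [-12, 8, -30, 47] -> [-12, 8] -> [] -> 0
  [-31, 29, -50, 49, 14, -27, 31] -> [-31, 29, -50, 49] -> [31, -29, 50, -49] -> [31, -29] -> [31, -29] -> 2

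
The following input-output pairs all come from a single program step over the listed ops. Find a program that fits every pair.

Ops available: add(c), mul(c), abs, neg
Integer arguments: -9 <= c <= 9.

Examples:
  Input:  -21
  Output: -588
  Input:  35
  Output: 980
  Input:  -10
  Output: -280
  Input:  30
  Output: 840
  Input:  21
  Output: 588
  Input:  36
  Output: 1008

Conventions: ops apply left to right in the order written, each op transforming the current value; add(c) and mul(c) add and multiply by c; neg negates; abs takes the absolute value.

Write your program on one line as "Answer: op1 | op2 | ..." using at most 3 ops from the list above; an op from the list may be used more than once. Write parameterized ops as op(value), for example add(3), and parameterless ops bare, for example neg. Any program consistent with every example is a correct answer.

mul(-4) | mul(-7)

Check, running the answer program on each example:
  -21 -> 84 -> -588
  35 -> -140 -> 980
  -10 -> 40 -> -280
  30 -> -120 -> 840
  21 -> -84 -> 588
  36 -> -144 -> 1008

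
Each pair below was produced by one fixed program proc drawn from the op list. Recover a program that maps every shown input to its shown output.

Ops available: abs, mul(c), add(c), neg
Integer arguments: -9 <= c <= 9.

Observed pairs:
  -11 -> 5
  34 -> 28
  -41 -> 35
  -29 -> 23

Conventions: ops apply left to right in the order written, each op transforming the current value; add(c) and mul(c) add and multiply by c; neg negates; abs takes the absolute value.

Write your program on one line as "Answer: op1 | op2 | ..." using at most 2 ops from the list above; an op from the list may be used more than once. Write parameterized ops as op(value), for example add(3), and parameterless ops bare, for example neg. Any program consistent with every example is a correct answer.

abs | add(-6)

Check, running the answer program on each example:
  -11 -> 11 -> 5
  34 -> 34 -> 28
  -41 -> 41 -> 35
  -29 -> 29 -> 23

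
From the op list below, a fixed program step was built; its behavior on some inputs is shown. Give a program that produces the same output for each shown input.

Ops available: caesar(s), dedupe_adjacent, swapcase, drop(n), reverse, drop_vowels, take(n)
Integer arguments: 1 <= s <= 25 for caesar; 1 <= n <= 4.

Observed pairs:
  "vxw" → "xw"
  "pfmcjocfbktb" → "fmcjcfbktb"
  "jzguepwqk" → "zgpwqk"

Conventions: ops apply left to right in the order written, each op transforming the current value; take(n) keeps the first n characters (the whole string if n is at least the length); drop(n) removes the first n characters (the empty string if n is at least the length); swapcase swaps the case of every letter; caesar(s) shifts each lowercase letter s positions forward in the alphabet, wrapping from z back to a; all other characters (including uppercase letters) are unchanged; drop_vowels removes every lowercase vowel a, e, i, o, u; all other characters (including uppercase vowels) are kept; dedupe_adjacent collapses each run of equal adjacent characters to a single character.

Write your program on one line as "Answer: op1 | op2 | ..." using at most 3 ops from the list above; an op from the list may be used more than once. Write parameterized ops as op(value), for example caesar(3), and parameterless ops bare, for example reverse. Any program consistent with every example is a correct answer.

drop(1) | drop_vowels

Check, running the answer program on each example:
  "vxw" -> "xw" -> "xw"
  "pfmcjocfbktb" -> "fmcjocfbktb" -> "fmcjcfbktb"
  "jzguepwqk" -> "zguepwqk" -> "zgpwqk"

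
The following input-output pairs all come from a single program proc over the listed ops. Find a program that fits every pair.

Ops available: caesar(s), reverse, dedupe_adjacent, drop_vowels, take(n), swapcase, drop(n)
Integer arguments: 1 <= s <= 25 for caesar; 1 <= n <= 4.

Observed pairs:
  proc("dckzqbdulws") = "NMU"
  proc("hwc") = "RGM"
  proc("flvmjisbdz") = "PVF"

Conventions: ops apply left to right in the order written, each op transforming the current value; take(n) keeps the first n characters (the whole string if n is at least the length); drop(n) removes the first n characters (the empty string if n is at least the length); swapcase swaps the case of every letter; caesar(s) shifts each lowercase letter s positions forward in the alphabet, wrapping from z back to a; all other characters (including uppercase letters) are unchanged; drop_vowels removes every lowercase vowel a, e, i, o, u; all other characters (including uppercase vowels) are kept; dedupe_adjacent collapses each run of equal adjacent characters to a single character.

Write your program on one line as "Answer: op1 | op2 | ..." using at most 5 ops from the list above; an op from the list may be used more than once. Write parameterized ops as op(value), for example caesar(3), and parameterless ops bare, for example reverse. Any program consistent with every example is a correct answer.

caesar(10) | take(4) | swapcase | take(3)

Check, running the answer program on each example:
  "dckzqbdulws" -> "nmujalnevgc" -> "nmuj" -> "NMUJ" -> "NMU"
  "hwc" -> "rgm" -> "rgm" -> "RGM" -> "RGM"
  "flvmjisbdz" -> "pvfwtsclnj" -> "pvfw" -> "PVFW" -> "PVF"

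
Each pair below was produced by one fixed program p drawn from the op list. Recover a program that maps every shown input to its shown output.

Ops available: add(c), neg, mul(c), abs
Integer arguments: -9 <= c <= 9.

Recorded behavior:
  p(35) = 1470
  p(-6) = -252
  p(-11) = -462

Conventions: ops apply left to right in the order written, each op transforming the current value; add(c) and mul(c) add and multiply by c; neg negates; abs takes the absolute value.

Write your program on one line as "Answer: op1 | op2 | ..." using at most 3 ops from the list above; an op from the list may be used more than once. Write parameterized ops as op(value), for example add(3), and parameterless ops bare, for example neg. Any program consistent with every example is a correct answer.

neg | mul(6) | mul(-7)

Check, running the answer program on each example:
  35 -> -35 -> -210 -> 1470
  -6 -> 6 -> 36 -> -252
  -11 -> 11 -> 66 -> -462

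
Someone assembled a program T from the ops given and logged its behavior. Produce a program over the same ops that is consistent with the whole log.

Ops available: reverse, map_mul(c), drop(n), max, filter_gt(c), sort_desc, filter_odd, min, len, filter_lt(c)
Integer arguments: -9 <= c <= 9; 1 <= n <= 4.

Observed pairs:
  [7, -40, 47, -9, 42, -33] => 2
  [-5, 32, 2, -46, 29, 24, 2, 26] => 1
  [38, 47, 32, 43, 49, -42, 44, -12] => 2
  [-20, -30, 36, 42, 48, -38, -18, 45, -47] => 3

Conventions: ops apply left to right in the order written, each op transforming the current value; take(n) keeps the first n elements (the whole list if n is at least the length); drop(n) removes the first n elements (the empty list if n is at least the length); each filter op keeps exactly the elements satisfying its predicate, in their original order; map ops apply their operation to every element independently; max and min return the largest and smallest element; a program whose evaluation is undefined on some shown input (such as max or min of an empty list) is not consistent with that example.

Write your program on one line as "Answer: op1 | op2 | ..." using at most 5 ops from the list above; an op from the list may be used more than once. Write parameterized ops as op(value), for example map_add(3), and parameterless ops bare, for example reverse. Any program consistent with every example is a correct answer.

drop(3) | map_mul(-7) | filter_gt(-3) | len

Check, running the answer program on each example:
  [7, -40, 47, -9, 42, -33] -> [-9, 42, -33] -> [63, -294, 231] -> [63, 231] -> 2
  [-5, 32, 2, -46, 29, 24, 2, 26] -> [-46, 29, 24, 2, 26] -> [322, -203, -168, -14, -182] -> [322] -> 1
  [38, 47, 32, 43, 49, -42, 44, -12] -> [43, 49, -42, 44, -12] -> [-301, -343, 294, -308, 84] -> [294, 84] -> 2
  [-20, -30, 36, 42, 48, -38, -18, 45, -47] -> [42, 48, -38, -18, 45, -47] -> [-294, -336, 266, 126, -315, 329] -> [266, 126, 329] -> 3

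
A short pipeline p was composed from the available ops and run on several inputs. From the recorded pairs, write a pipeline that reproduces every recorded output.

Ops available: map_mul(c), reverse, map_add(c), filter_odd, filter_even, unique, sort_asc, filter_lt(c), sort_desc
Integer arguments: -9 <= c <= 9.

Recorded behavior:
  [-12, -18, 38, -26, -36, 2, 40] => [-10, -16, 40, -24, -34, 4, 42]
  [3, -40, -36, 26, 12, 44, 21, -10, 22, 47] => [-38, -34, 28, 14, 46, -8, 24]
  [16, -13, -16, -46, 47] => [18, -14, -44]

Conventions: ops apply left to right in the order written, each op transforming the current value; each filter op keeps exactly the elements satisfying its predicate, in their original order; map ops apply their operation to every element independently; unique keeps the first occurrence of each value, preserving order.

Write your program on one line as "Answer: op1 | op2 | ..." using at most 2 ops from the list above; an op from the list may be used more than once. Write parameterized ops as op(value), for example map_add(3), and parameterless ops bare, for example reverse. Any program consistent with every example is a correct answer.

map_add(2) | filter_even

Check, running the answer program on each example:
  [-12, -18, 38, -26, -36, 2, 40] -> [-10, -16, 40, -24, -34, 4, 42] -> [-10, -16, 40, -24, -34, 4, 42]
  [3, -40, -36, 26, 12, 44, 21, -10, 22, 47] -> [5, -38, -34, 28, 14, 46, 23, -8, 24, 49] -> [-38, -34, 28, 14, 46, -8, 24]
  [16, -13, -16, -46, 47] -> [18, -11, -14, -44, 49] -> [18, -14, -44]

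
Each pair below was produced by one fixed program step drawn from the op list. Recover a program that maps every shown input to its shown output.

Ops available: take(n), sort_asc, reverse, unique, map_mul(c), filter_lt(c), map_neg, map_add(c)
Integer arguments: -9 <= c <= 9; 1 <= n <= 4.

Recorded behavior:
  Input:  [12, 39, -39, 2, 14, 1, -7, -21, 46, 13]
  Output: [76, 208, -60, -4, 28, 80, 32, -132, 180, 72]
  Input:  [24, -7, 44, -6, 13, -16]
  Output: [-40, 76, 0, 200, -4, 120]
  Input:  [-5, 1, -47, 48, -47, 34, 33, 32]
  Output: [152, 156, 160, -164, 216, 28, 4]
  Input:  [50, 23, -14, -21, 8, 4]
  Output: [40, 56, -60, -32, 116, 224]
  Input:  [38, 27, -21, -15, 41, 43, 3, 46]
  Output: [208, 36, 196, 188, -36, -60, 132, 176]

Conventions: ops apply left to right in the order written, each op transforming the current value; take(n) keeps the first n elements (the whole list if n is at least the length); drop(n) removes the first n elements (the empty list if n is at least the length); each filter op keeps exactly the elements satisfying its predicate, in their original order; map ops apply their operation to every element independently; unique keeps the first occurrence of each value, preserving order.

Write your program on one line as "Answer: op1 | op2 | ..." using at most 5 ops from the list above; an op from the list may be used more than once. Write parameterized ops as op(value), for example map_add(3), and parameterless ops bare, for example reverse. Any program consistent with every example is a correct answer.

map_add(6) | reverse | map_mul(4) | unique

Check, running the answer program on each example:
  [12, 39, -39, 2, 14, 1, -7, -21, 46, 13] -> [18, 45, -33, 8, 20, 7, -1, -15, 52, 19] -> [19, 52, -15, -1, 7, 20, 8, -33, 45, 18] -> [76, 208, -60, -4, 28, 80, 32, -132, 180, 72] -> [76, 208, -60, -4, 28, 80, 32, -132, 180, 72]
  [24, -7, 44, -6, 13, -16] -> [30, -1, 50, 0, 19, -10] -> [-10, 19, 0, 50, -1, 30] -> [-40, 76, 0, 200, -4, 120] -> [-40, 76, 0, 200, -4, 120]
  [-5, 1, -47, 48, -47, 34, 33, 32] -> [1, 7, -41, 54, -41, 40, 39, 38] -> [38, 39, 40, -41, 54, -41, 7, 1] -> [152, 156, 160, -164, 216, -164, 28, 4] -> [152, 156, 160, -164, 216, 28, 4]
  [50, 23, -14, -21, 8, 4] -> [56, 29, -8, -15, 14, 10] -> [10, 14, -15, -8, 29, 56] -> [40, 56, -60, -32, 116, 224] -> [40, 56, -60, -32, 116, 224]
  [38, 27, -21, -15, 41, 43, 3, 46] -> [44, 33, -15, -9, 47, 49, 9, 52] -> [52, 9, 49, 47, -9, -15, 33, 44] -> [208, 36, 196, 188, -36, -60, 132, 176] -> [208, 36, 196, 188, -36, -60, 132, 176]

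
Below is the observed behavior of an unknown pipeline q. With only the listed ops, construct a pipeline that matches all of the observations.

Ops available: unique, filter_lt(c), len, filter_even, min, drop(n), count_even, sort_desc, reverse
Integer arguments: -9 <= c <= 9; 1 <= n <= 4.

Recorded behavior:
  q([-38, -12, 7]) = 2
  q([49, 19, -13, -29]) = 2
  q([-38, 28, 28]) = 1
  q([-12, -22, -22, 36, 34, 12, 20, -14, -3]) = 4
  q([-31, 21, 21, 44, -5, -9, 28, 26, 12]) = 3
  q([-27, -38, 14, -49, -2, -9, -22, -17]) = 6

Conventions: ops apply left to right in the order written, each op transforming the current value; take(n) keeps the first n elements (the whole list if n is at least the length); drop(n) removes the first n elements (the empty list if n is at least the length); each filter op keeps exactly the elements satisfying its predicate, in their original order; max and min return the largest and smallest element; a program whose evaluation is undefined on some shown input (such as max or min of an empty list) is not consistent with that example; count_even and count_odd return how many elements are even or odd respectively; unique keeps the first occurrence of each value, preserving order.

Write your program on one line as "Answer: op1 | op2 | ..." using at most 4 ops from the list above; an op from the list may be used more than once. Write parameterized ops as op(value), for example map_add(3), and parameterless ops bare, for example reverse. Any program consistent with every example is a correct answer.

unique | filter_lt(2) | filter_lt(-2) | len

Check, running the answer program on each example:
  [-38, -12, 7] -> [-38, -12, 7] -> [-38, -12] -> [-38, -12] -> 2
  [49, 19, -13, -29] -> [49, 19, -13, -29] -> [-13, -29] -> [-13, -29] -> 2
  [-38, 28, 28] -> [-38, 28] -> [-38] -> [-38] -> 1
  [-12, -22, -22, 36, 34, 12, 20, -14, -3] -> [-12, -22, 36, 34, 12, 20, -14, -3] -> [-12, -22, -14, -3] -> [-12, -22, -14, -3] -> 4
  [-31, 21, 21, 44, -5, -9, 28, 26, 12] -> [-31, 21, 44, -5, -9, 28, 26, 12] -> [-31, -5, -9] -> [-31, -5, -9] -> 3
  [-27, -38, 14, -49, -2, -9, -22, -17] -> [-27, -38, 14, -49, -2, -9, -22, -17] -> [-27, -38, -49, -2, -9, -22, -17] -> [-27, -38, -49, -9, -22, -17] -> 6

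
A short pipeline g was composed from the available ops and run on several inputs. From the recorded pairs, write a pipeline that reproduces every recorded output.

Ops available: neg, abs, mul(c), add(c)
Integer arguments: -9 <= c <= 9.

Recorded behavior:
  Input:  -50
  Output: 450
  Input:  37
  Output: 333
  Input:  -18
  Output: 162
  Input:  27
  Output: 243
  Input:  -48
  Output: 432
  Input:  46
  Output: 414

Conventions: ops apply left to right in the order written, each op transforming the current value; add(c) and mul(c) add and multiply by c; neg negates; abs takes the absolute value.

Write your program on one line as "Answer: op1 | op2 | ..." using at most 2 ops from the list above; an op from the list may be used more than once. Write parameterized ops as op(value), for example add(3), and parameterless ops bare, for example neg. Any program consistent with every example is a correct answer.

mul(-9) | abs

Check, running the answer program on each example:
  -50 -> 450 -> 450
  37 -> -333 -> 333
  -18 -> 162 -> 162
  27 -> -243 -> 243
  -48 -> 432 -> 432
  46 -> -414 -> 414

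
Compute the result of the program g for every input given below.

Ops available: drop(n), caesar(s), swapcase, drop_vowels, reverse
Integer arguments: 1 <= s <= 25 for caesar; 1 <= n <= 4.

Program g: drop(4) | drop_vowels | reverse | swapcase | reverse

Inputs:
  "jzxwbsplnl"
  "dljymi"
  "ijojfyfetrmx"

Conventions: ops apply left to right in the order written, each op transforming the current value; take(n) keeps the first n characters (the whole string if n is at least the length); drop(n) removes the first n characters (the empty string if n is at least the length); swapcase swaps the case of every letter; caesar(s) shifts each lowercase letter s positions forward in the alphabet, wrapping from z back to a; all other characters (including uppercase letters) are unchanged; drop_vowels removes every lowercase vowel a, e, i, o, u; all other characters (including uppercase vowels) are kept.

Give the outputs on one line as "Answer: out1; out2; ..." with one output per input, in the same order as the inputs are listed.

Execution, op by op:
  "jzxwbsplnl" -> "bsplnl" -> "bsplnl" -> "lnlpsb" -> "LNLPSB" -> "BSPLNL"
  "dljymi" -> "mi" -> "m" -> "m" -> "M" -> "M"
  "ijojfyfetrmx" -> "fyfetrmx" -> "fyftrmx" -> "xmrtfyf" -> "XMRTFYF" -> "FYFTRMX"

"BSPLNL"; "M"; "FYFTRMX"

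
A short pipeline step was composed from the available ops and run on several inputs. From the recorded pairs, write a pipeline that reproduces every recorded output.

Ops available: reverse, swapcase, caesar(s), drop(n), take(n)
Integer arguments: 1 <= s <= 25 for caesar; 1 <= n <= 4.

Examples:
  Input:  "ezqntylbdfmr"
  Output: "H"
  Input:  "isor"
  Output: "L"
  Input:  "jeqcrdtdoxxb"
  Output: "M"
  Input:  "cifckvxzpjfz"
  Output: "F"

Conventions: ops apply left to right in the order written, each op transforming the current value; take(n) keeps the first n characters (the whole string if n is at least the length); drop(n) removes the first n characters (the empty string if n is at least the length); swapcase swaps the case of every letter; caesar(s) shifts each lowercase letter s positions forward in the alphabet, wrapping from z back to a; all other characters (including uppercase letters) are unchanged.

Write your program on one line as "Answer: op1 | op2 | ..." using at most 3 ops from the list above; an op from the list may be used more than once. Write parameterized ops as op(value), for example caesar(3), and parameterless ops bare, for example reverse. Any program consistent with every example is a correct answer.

caesar(3) | take(1) | swapcase

Check, running the answer program on each example:
  "ezqntylbdfmr" -> "hctqwboegipu" -> "h" -> "H"
  "isor" -> "lvru" -> "l" -> "L"
  "jeqcrdtdoxxb" -> "mhtfugwgraae" -> "m" -> "M"
  "cifckvxzpjfz" -> "flifnyacsmic" -> "f" -> "F"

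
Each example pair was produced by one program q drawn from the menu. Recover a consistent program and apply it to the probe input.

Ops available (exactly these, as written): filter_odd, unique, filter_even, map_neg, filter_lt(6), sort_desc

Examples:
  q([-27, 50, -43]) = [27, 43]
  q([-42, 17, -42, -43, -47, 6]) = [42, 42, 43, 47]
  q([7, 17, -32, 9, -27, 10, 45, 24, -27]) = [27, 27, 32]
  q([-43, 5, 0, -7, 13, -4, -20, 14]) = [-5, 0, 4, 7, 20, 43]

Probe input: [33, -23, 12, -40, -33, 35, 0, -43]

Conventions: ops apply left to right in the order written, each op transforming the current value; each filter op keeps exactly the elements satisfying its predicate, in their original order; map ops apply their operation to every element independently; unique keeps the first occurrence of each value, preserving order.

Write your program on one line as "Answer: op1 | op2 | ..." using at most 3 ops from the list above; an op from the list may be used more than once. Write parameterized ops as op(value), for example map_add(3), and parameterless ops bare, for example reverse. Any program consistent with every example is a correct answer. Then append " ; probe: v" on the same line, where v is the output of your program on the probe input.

sort_desc | filter_lt(6) | map_neg ; probe: [0, 23, 33, 40, 43]

Check, running the answer program on each example:
  [-27, 50, -43] -> [50, -27, -43] -> [-27, -43] -> [27, 43]
  [-42, 17, -42, -43, -47, 6] -> [17, 6, -42, -42, -43, -47] -> [-42, -42, -43, -47] -> [42, 42, 43, 47]
  [7, 17, -32, 9, -27, 10, 45, 24, -27] -> [45, 24, 17, 10, 9, 7, -27, -27, -32] -> [-27, -27, -32] -> [27, 27, 32]
  [-43, 5, 0, -7, 13, -4, -20, 14] -> [14, 13, 5, 0, -4, -7, -20, -43] -> [5, 0, -4, -7, -20, -43] -> [-5, 0, 4, 7, 20, 43]
  probe: [33, -23, 12, -40, -33, 35, 0, -43] -> [35, 33, 12, 0, -23, -33, -40, -43] -> [0, -23, -33, -40, -43] -> [0, 23, 33, 40, 43]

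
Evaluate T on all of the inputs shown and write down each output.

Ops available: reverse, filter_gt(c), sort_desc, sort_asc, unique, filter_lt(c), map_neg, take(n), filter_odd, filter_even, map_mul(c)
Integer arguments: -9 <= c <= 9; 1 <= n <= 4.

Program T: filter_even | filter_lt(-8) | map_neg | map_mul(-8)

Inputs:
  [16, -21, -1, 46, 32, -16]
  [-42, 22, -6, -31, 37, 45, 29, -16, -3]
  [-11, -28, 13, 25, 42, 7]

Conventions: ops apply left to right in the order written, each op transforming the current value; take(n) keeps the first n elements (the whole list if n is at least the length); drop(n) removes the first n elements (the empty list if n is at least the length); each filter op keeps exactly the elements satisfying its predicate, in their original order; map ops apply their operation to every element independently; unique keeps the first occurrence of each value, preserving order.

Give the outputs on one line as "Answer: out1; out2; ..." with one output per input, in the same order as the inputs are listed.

[-128]; [-336, -128]; [-224]

Execution, op by op:
  [16, -21, -1, 46, 32, -16] -> [16, 46, 32, -16] -> [-16] -> [16] -> [-128]
  [-42, 22, -6, -31, 37, 45, 29, -16, -3] -> [-42, 22, -6, -16] -> [-42, -16] -> [42, 16] -> [-336, -128]
  [-11, -28, 13, 25, 42, 7] -> [-28, 42] -> [-28] -> [28] -> [-224]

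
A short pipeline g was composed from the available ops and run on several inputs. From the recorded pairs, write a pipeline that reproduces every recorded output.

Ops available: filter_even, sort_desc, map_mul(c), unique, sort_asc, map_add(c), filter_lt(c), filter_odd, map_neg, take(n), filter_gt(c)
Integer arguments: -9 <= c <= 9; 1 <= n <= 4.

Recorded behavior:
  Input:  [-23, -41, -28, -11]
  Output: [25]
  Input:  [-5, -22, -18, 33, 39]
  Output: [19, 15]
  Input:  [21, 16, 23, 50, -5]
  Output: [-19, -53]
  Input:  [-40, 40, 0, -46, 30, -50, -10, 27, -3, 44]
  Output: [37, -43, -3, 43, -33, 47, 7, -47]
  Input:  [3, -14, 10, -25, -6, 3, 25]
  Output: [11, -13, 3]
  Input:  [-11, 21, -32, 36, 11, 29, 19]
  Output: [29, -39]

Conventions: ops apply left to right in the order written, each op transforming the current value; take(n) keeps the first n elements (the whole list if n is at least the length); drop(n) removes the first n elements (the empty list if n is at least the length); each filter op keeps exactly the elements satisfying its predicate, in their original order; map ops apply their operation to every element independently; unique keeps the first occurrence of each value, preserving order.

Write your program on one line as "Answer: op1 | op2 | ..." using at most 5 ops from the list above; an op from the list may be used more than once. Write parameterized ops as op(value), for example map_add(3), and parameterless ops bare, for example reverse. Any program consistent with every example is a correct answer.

map_neg | filter_even | map_neg | map_add(3) | map_neg

Check, running the answer program on each example:
  [-23, -41, -28, -11] -> [23, 41, 28, 11] -> [28] -> [-28] -> [-25] -> [25]
  [-5, -22, -18, 33, 39] -> [5, 22, 18, -33, -39] -> [22, 18] -> [-22, -18] -> [-19, -15] -> [19, 15]
  [21, 16, 23, 50, -5] -> [-21, -16, -23, -50, 5] -> [-16, -50] -> [16, 50] -> [19, 53] -> [-19, -53]
  [-40, 40, 0, -46, 30, -50, -10, 27, -3, 44] -> [40, -40, 0, 46, -30, 50, 10, -27, 3, -44] -> [40, -40, 0, 46, -30, 50, 10, -44] -> [-40, 40, 0, -46, 30, -50, -10, 44] -> [-37, 43, 3, -43, 33, -47, -7, 47] -> [37, -43, -3, 43, -33, 47, 7, -47]
  [3, -14, 10, -25, -6, 3, 25] -> [-3, 14, -10, 25, 6, -3, -25] -> [14, -10, 6] -> [-14, 10, -6] -> [-11, 13, -3] -> [11, -13, 3]
  [-11, 21, -32, 36, 11, 29, 19] -> [11, -21, 32, -36, -11, -29, -19] -> [32, -36] -> [-32, 36] -> [-29, 39] -> [29, -39]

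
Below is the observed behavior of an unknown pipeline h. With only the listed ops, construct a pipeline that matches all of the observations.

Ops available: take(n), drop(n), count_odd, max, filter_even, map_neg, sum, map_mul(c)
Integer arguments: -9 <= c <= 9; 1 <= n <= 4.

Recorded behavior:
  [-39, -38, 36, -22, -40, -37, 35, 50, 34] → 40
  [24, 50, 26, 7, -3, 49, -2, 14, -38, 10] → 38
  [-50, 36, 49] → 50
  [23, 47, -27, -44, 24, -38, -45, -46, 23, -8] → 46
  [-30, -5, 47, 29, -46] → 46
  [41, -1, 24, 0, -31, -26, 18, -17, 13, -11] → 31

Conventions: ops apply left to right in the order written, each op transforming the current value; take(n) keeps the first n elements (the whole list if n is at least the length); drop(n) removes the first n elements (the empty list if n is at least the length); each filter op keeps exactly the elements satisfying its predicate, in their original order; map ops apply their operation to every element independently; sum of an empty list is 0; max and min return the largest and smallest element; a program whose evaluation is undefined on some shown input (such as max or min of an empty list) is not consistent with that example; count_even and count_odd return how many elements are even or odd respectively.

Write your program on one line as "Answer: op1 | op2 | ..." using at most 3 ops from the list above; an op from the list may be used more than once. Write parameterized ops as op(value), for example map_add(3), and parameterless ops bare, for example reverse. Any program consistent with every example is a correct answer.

map_neg | max

Check, running the answer program on each example:
  [-39, -38, 36, -22, -40, -37, 35, 50, 34] -> [39, 38, -36, 22, 40, 37, -35, -50, -34] -> 40
  [24, 50, 26, 7, -3, 49, -2, 14, -38, 10] -> [-24, -50, -26, -7, 3, -49, 2, -14, 38, -10] -> 38
  [-50, 36, 49] -> [50, -36, -49] -> 50
  [23, 47, -27, -44, 24, -38, -45, -46, 23, -8] -> [-23, -47, 27, 44, -24, 38, 45, 46, -23, 8] -> 46
  [-30, -5, 47, 29, -46] -> [30, 5, -47, -29, 46] -> 46
  [41, -1, 24, 0, -31, -26, 18, -17, 13, -11] -> [-41, 1, -24, 0, 31, 26, -18, 17, -13, 11] -> 31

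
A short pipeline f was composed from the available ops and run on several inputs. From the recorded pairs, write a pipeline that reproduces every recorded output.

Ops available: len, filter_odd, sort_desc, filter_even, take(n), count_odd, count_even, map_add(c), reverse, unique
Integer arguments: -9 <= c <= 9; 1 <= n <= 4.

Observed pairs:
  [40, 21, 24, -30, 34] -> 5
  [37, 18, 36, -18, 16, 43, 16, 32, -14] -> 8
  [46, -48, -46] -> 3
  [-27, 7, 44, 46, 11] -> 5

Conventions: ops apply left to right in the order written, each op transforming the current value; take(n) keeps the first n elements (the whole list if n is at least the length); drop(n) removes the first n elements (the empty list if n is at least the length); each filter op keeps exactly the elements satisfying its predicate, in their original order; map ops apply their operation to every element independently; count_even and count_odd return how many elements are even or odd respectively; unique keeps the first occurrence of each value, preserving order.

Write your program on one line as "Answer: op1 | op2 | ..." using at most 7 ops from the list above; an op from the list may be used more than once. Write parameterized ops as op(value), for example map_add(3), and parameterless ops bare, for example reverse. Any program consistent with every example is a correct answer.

map_add(-4) | map_add(-6) | sort_desc | reverse | unique | len

Check, running the answer program on each example:
  [40, 21, 24, -30, 34] -> [36, 17, 20, -34, 30] -> [30, 11, 14, -40, 24] -> [30, 24, 14, 11, -40] -> [-40, 11, 14, 24, 30] -> [-40, 11, 14, 24, 30] -> 5
  [37, 18, 36, -18, 16, 43, 16, 32, -14] -> [33, 14, 32, -22, 12, 39, 12, 28, -18] -> [27, 8, 26, -28, 6, 33, 6, 22, -24] -> [33, 27, 26, 22, 8, 6, 6, -24, -28] -> [-28, -24, 6, 6, 8, 22, 26, 27, 33] -> [-28, -24, 6, 8, 22, 26, 27, 33] -> 8
  [46, -48, -46] -> [42, -52, -50] -> [36, -58, -56] -> [36, -56, -58] -> [-58, -56, 36] -> [-58, -56, 36] -> 3
  [-27, 7, 44, 46, 11] -> [-31, 3, 40, 42, 7] -> [-37, -3, 34, 36, 1] -> [36, 34, 1, -3, -37] -> [-37, -3, 1, 34, 36] -> [-37, -3, 1, 34, 36] -> 5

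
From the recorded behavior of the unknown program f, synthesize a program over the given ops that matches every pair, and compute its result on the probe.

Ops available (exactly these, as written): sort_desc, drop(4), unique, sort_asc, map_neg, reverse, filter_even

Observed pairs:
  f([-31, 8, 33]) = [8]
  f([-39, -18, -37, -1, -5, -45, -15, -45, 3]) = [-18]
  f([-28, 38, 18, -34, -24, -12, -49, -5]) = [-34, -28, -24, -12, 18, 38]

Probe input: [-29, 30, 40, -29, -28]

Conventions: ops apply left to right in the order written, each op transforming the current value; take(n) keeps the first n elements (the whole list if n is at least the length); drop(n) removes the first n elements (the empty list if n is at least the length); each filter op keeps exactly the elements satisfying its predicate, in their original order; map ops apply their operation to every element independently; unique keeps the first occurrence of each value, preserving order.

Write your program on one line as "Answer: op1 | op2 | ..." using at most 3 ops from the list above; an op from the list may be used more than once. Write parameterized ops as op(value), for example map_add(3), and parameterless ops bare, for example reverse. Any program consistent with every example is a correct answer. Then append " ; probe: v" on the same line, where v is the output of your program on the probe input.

reverse | filter_even | sort_asc ; probe: [-28, 30, 40]

Check, running the answer program on each example:
  [-31, 8, 33] -> [33, 8, -31] -> [8] -> [8]
  [-39, -18, -37, -1, -5, -45, -15, -45, 3] -> [3, -45, -15, -45, -5, -1, -37, -18, -39] -> [-18] -> [-18]
  [-28, 38, 18, -34, -24, -12, -49, -5] -> [-5, -49, -12, -24, -34, 18, 38, -28] -> [-12, -24, -34, 18, 38, -28] -> [-34, -28, -24, -12, 18, 38]
  probe: [-29, 30, 40, -29, -28] -> [-28, -29, 40, 30, -29] -> [-28, 40, 30] -> [-28, 30, 40]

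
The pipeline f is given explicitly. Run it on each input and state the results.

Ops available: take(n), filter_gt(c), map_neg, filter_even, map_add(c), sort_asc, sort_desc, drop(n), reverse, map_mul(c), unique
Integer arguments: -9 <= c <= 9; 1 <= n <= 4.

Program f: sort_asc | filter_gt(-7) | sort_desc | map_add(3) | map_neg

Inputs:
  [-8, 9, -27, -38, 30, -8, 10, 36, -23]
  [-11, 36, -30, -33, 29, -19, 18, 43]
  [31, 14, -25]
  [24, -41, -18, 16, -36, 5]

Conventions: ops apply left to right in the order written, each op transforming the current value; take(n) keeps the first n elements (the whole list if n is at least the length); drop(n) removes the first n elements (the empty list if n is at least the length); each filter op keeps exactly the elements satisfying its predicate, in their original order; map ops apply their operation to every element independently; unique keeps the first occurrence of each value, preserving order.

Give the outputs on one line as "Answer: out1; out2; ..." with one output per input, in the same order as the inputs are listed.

Execution, op by op:
  [-8, 9, -27, -38, 30, -8, 10, 36, -23] -> [-38, -27, -23, -8, -8, 9, 10, 30, 36] -> [9, 10, 30, 36] -> [36, 30, 10, 9] -> [39, 33, 13, 12] -> [-39, -33, -13, -12]
  [-11, 36, -30, -33, 29, -19, 18, 43] -> [-33, -30, -19, -11, 18, 29, 36, 43] -> [18, 29, 36, 43] -> [43, 36, 29, 18] -> [46, 39, 32, 21] -> [-46, -39, -32, -21]
  [31, 14, -25] -> [-25, 14, 31] -> [14, 31] -> [31, 14] -> [34, 17] -> [-34, -17]
  [24, -41, -18, 16, -36, 5] -> [-41, -36, -18, 5, 16, 24] -> [5, 16, 24] -> [24, 16, 5] -> [27, 19, 8] -> [-27, -19, -8]

[-39, -33, -13, -12]; [-46, -39, -32, -21]; [-34, -17]; [-27, -19, -8]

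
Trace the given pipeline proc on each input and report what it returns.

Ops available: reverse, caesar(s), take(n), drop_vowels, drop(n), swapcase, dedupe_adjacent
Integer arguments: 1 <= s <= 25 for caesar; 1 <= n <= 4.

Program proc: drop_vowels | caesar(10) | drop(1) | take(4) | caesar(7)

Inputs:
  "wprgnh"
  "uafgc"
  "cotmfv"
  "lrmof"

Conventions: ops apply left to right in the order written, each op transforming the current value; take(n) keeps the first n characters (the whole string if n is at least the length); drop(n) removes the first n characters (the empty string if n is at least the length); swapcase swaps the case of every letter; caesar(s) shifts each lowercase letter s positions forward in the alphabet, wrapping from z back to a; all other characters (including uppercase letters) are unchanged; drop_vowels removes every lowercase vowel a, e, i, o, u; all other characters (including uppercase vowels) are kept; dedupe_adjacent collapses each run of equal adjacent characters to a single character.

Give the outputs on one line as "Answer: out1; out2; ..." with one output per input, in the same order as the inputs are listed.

Execution, op by op:
  "wprgnh" -> "wprgnh" -> "gzbqxr" -> "zbqxr" -> "zbqx" -> "gixe"
  "uafgc" -> "fgc" -> "pqm" -> "qm" -> "qm" -> "xt"
  "cotmfv" -> "ctmfv" -> "mdwpf" -> "dwpf" -> "dwpf" -> "kdwm"
  "lrmof" -> "lrmf" -> "vbwp" -> "bwp" -> "bwp" -> "idw"

"gixe"; "xt"; "kdwm"; "idw"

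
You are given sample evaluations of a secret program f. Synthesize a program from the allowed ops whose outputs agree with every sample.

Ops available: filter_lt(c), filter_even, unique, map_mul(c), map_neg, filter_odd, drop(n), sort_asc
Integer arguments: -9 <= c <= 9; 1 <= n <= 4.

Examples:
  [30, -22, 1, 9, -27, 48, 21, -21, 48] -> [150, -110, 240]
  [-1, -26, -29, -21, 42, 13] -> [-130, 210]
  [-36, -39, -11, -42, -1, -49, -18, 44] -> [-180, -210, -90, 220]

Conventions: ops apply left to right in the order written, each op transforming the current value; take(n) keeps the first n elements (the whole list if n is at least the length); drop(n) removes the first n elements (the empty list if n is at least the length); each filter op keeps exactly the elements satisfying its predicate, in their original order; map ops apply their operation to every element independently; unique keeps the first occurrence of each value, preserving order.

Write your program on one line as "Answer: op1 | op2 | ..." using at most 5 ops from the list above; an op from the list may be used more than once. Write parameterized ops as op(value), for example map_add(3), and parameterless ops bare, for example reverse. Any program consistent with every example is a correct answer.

map_mul(-5) | map_neg | unique | filter_even

Check, running the answer program on each example:
  [30, -22, 1, 9, -27, 48, 21, -21, 48] -> [-150, 110, -5, -45, 135, -240, -105, 105, -240] -> [150, -110, 5, 45, -135, 240, 105, -105, 240] -> [150, -110, 5, 45, -135, 240, 105, -105] -> [150, -110, 240]
  [-1, -26, -29, -21, 42, 13] -> [5, 130, 145, 105, -210, -65] -> [-5, -130, -145, -105, 210, 65] -> [-5, -130, -145, -105, 210, 65] -> [-130, 210]
  [-36, -39, -11, -42, -1, -49, -18, 44] -> [180, 195, 55, 210, 5, 245, 90, -220] -> [-180, -195, -55, -210, -5, -245, -90, 220] -> [-180, -195, -55, -210, -5, -245, -90, 220] -> [-180, -210, -90, 220]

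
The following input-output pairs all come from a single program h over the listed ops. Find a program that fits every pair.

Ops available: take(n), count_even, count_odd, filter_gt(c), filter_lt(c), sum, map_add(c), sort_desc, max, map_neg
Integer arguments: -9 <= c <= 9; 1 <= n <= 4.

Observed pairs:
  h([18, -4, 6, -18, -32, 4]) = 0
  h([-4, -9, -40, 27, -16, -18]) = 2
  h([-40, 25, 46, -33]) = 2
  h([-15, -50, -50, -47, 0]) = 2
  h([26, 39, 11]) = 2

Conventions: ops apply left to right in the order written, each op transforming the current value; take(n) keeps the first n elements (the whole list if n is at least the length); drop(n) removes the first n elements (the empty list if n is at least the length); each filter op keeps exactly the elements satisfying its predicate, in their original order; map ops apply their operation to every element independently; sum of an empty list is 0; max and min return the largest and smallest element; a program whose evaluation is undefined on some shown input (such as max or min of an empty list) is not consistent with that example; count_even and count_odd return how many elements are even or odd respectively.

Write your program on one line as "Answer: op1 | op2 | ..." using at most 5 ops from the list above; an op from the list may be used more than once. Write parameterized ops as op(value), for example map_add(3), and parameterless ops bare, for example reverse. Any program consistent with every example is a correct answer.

map_neg | map_add(-1) | sort_desc | count_even

Check, running the answer program on each example:
  [18, -4, 6, -18, -32, 4] -> [-18, 4, -6, 18, 32, -4] -> [-19, 3, -7, 17, 31, -5] -> [31, 17, 3, -5, -7, -19] -> 0
  [-4, -9, -40, 27, -16, -18] -> [4, 9, 40, -27, 16, 18] -> [3, 8, 39, -28, 15, 17] -> [39, 17, 15, 8, 3, -28] -> 2
  [-40, 25, 46, -33] -> [40, -25, -46, 33] -> [39, -26, -47, 32] -> [39, 32, -26, -47] -> 2
  [-15, -50, -50, -47, 0] -> [15, 50, 50, 47, 0] -> [14, 49, 49, 46, -1] -> [49, 49, 46, 14, -1] -> 2
  [26, 39, 11] -> [-26, -39, -11] -> [-27, -40, -12] -> [-12, -27, -40] -> 2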